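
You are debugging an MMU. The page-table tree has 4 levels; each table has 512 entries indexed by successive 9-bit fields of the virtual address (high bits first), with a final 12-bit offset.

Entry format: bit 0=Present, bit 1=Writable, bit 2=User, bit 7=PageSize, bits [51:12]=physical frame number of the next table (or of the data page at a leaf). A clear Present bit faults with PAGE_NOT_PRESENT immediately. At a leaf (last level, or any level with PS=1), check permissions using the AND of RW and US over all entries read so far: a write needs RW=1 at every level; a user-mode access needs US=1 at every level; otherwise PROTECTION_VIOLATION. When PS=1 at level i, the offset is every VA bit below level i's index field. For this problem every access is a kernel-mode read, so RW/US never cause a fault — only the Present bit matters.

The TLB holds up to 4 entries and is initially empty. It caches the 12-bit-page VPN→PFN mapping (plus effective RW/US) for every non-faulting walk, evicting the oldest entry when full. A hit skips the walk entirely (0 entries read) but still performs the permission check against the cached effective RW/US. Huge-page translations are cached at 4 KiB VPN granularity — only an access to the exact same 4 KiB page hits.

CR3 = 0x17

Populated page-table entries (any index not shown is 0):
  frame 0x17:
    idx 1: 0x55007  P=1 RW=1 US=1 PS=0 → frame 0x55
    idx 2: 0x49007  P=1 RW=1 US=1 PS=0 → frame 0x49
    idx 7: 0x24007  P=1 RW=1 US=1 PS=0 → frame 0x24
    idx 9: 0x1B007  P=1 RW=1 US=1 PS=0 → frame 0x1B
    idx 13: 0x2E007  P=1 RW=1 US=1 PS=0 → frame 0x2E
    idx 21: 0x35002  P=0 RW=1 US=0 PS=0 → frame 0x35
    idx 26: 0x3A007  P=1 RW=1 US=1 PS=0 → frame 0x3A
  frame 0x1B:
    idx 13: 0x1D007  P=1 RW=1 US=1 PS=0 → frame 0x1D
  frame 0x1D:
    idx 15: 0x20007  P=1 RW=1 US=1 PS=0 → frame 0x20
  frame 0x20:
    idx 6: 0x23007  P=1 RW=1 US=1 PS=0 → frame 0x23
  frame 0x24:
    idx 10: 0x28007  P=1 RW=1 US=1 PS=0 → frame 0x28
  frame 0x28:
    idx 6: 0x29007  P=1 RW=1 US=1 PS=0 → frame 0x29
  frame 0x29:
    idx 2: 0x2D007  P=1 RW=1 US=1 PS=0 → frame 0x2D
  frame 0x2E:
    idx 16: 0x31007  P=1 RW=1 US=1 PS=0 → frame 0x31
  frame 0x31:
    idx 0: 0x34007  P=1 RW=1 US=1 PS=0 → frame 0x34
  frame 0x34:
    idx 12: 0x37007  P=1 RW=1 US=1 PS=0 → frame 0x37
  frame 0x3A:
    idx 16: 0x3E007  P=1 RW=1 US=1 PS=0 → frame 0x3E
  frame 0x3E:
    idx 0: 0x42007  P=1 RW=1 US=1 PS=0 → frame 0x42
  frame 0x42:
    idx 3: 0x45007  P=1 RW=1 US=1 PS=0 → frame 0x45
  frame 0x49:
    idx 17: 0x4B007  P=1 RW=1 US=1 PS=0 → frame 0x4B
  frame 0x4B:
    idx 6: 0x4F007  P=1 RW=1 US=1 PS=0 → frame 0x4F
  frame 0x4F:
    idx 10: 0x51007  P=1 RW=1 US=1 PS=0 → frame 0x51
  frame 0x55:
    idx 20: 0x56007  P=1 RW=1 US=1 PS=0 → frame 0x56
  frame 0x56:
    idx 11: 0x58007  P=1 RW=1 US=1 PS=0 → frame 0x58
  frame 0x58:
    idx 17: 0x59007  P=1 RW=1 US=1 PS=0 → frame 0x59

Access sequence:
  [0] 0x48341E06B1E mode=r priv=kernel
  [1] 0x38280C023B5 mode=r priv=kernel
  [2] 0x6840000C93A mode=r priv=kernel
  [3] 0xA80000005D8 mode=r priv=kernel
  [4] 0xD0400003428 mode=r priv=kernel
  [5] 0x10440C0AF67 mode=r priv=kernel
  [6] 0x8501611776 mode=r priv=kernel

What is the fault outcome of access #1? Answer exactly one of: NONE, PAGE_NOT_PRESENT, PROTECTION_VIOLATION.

Walk each access:
#0 VA=0x48341E06B1E (r,kernel):
  L0 @0x17[9] → 0x1B007  P=1,RW=1,US=1,PS=0
  L1 @0x1B[13] → 0x1D007  P=1,RW=1,US=1,PS=0
  L2 @0x1D[15] → 0x20007  P=1,RW=1,US=1,PS=0
  L3 @0x20[6] → 0x23007  P=1,RW=1,US=1,PS=0
  ⇒ phys 0x23B1E  [4 reads]
#1 VA=0x38280C023B5 (r,kernel):
  L0 @0x17[7] → 0x24007  P=1,RW=1,US=1,PS=0
  L1 @0x24[10] → 0x28007  P=1,RW=1,US=1,PS=0
  L2 @0x28[6] → 0x29007  P=1,RW=1,US=1,PS=0
  L3 @0x29[2] → 0x2D007  P=1,RW=1,US=1,PS=0
  ⇒ phys 0x2D3B5  [4 reads]
#2 VA=0x6840000C93A (r,kernel):
  L0 @0x17[13] → 0x2E007  P=1,RW=1,US=1,PS=0
  L1 @0x2E[16] → 0x31007  P=1,RW=1,US=1,PS=0
  L2 @0x31[0] → 0x34007  P=1,RW=1,US=1,PS=0
  L3 @0x34[12] → 0x37007  P=1,RW=1,US=1,PS=0
  ⇒ phys 0x3793A  [4 reads]
#3 VA=0xA80000005D8 (r,kernel):
  L0 @0x17[21] → 0x35002  P=0,RW=1,US=0,PS=0
  ✗ PAGE_NOT_PRESENT  [1 reads]
#4 VA=0xD0400003428 (r,kernel):
  L0 @0x17[26] → 0x3A007  P=1,RW=1,US=1,PS=0
  L1 @0x3A[16] → 0x3E007  P=1,RW=1,US=1,PS=0
  L2 @0x3E[0] → 0x42007  P=1,RW=1,US=1,PS=0
  L3 @0x42[3] → 0x45007  P=1,RW=1,US=1,PS=0
  ⇒ phys 0x45428  [4 reads]
#5 VA=0x10440C0AF67 (r,kernel):
  L0 @0x17[2] → 0x49007  P=1,RW=1,US=1,PS=0
  L1 @0x49[17] → 0x4B007  P=1,RW=1,US=1,PS=0
  L2 @0x4B[6] → 0x4F007  P=1,RW=1,US=1,PS=0
  L3 @0x4F[10] → 0x51007  P=1,RW=1,US=1,PS=0
  ⇒ phys 0x51F67  [4 reads]
#6 VA=0x8501611776 (r,kernel):
  L0 @0x17[1] → 0x55007  P=1,RW=1,US=1,PS=0
  L1 @0x55[20] → 0x56007  P=1,RW=1,US=1,PS=0
  L2 @0x56[11] → 0x58007  P=1,RW=1,US=1,PS=0
  L3 @0x58[17] → 0x59007  P=1,RW=1,US=1,PS=0
  ⇒ phys 0x59776  [4 reads]

Access #1 fault: NONE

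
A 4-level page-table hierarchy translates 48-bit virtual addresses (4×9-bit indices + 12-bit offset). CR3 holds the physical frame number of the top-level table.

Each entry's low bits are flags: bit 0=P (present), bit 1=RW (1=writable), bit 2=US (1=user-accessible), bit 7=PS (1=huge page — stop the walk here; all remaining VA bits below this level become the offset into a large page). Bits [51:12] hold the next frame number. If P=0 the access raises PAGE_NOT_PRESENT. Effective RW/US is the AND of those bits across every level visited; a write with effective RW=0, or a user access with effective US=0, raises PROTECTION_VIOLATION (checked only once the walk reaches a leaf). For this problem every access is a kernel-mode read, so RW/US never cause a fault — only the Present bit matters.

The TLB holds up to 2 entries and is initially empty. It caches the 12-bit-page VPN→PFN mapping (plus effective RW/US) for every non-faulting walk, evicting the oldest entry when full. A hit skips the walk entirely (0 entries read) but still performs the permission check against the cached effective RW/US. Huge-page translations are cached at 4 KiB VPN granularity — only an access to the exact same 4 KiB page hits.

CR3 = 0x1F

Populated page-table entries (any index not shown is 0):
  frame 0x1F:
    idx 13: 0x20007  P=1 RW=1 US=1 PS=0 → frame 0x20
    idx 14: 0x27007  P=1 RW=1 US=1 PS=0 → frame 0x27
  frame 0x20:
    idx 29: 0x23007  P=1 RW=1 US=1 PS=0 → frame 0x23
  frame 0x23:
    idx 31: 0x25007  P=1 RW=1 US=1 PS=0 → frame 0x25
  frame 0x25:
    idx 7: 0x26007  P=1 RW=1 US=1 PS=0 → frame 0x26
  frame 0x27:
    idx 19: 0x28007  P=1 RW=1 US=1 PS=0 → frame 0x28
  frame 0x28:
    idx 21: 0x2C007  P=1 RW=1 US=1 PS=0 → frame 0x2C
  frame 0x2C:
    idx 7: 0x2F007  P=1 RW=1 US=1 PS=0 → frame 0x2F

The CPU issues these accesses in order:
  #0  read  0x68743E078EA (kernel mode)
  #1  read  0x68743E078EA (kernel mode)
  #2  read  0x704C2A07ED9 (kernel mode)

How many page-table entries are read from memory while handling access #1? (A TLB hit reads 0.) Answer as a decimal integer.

Walk each access:
#0 VA=0x68743E078EA (r,kernel):
  L0 @0x1F[13] → 0x20007  P=1,RW=1,US=1,PS=0
  L1 @0x20[29] → 0x23007  P=1,RW=1,US=1,PS=0
  L2 @0x23[31] → 0x25007  P=1,RW=1,US=1,PS=0
  L3 @0x25[7] → 0x26007  P=1,RW=1,US=1,PS=0
  ⇒ phys 0x268EA  [4 reads]
#1 VA=0x68743E078EA (r,kernel):
  TLB hit vpn=0x68743E07 → PA=0x268EA
#2 VA=0x704C2A07ED9 (r,kernel):
  L0 @0x1F[14] → 0x27007  P=1,RW=1,US=1,PS=0
  L1 @0x27[19] → 0x28007  P=1,RW=1,US=1,PS=0
  L2 @0x28[21] → 0x2C007  P=1,RW=1,US=1,PS=0
  L3 @0x2C[7] → 0x2F007  P=1,RW=1,US=1,PS=0
  ⇒ phys 0x2FED9  [4 reads]

Entries read for #1: 0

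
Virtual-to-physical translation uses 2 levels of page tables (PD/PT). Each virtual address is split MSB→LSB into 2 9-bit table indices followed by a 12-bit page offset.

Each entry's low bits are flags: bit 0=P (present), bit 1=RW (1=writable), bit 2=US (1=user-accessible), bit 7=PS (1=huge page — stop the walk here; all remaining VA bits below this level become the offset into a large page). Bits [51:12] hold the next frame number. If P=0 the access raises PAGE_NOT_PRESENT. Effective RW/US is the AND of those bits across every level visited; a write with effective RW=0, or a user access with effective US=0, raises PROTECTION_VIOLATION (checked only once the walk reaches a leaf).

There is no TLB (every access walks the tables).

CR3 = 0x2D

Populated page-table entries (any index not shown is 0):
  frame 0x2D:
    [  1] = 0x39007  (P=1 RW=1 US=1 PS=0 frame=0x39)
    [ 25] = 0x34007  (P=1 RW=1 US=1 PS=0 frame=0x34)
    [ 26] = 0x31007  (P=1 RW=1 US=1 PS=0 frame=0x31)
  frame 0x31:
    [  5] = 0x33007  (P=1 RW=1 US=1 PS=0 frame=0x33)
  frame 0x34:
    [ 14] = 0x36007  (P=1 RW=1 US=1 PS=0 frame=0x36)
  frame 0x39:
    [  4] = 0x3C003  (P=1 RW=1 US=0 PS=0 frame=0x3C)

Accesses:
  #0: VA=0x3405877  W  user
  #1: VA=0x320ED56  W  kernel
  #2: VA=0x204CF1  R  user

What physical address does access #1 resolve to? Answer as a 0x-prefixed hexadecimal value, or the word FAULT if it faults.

Walk each access:
#0 VA=0x3405877 (w,user):
  lvl0: tbl 0x2D, slot 26 ⇒ 0x31007 (P1/RW1/US1/PS0)
  lvl1: tbl 0x31, slot 5 ⇒ 0x33007 (P1/RW1/US1/PS0)
  ✓ 0x33877  — 2 lookups
#1 VA=0x320ED56 (w,kernel):
  lvl0: tbl 0x2D, slot 25 ⇒ 0x34007 (P1/RW1/US1/PS0)
  lvl1: tbl 0x34, slot 14 ⇒ 0x36007 (P1/RW1/US1/PS0)
  ✓ 0x36D56  — 2 lookups
#2 VA=0x204CF1 (r,user):
  lvl0: tbl 0x2D, slot 1 ⇒ 0x39007 (P1/RW1/US1/PS0)
  lvl1: tbl 0x39, slot 4 ⇒ 0x3C003 (P1/RW1/US0/PS0)
  ✗ PROTECTION_VIOLATION  [2 reads]

Access #1 PA: 0x36D56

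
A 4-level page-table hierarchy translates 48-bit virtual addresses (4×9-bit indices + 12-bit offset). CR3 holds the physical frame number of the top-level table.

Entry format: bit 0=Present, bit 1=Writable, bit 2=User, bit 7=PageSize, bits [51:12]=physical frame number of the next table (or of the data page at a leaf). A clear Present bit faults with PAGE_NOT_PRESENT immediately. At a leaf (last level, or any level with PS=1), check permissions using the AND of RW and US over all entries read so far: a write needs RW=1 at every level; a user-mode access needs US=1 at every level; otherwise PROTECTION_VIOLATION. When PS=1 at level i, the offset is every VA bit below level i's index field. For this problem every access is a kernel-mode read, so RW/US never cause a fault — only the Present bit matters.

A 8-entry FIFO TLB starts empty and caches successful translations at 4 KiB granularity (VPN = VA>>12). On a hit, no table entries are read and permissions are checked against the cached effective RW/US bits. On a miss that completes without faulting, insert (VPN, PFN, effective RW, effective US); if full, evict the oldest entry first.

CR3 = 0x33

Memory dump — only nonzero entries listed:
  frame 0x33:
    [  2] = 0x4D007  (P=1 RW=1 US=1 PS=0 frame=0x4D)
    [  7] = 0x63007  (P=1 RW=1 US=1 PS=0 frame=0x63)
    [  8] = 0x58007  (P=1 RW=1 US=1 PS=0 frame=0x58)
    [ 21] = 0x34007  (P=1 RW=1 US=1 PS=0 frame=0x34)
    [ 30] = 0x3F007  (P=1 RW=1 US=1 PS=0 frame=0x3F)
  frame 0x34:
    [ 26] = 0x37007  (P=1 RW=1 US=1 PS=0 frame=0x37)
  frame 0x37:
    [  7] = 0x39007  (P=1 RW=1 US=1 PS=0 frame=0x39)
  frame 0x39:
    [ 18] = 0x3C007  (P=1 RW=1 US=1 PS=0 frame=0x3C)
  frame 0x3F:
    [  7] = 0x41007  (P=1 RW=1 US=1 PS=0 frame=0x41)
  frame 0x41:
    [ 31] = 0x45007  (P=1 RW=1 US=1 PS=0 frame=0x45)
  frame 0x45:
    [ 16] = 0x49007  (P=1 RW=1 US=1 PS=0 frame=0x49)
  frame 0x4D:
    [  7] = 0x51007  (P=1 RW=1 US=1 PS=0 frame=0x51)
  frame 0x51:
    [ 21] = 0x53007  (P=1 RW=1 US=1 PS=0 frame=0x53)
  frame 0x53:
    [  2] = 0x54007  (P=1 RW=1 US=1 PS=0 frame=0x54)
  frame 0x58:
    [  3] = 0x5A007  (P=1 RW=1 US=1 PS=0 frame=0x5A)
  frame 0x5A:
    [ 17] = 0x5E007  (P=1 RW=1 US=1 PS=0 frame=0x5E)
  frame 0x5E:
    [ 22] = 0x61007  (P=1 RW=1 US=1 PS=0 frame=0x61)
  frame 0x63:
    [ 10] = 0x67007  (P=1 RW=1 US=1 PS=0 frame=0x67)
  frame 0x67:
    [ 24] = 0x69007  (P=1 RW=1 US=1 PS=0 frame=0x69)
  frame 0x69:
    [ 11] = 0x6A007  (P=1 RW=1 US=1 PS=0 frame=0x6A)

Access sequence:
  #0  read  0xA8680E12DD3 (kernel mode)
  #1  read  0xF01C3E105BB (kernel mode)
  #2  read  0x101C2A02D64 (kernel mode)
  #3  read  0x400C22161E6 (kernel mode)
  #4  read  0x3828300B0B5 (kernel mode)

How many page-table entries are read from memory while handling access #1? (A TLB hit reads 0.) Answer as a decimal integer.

Trace:
#0 VA=0xA8680E12DD3 (r,kernel):
  [0] read 0x33 idx=21: raw=0x34007 flags P=1 W=1 U=1 S=0
  [1] read 0x34 idx=26: raw=0x37007 flags P=1 W=1 U=1 S=0
  [2] read 0x37 idx=7: raw=0x39007 flags P=1 W=1 U=1 S=0
  [3] read 0x39 idx=18: raw=0x3C007 flags P=1 W=1 U=1 S=0
  ✓ 0x3CDD3  — 4 lookups
#1 VA=0xF01C3E105BB (r,kernel):
  [0] read 0x33 idx=30: raw=0x3F007 flags P=1 W=1 U=1 S=0
  [1] read 0x3F idx=7: raw=0x41007 flags P=1 W=1 U=1 S=0
  [2] read 0x41 idx=31: raw=0x45007 flags P=1 W=1 U=1 S=0
  [3] read 0x45 idx=16: raw=0x49007 flags P=1 W=1 U=1 S=0
  ✓ 0x495BB  — 4 lookups
#2 VA=0x101C2A02D64 (r,kernel):
  [0] read 0x33 idx=2: raw=0x4D007 flags P=1 W=1 U=1 S=0
  [1] read 0x4D idx=7: raw=0x51007 flags P=1 W=1 U=1 S=0
  [2] read 0x51 idx=21: raw=0x53007 flags P=1 W=1 U=1 S=0
  [3] read 0x53 idx=2: raw=0x54007 flags P=1 W=1 U=1 S=0
  ✓ 0x54D64  — 4 lookups
#3 VA=0x400C22161E6 (r,kernel):
  [0] read 0x33 idx=8: raw=0x58007 flags P=1 W=1 U=1 S=0
  [1] read 0x58 idx=3: raw=0x5A007 flags P=1 W=1 U=1 S=0
  [2] read 0x5A idx=17: raw=0x5E007 flags P=1 W=1 U=1 S=0
  [3] read 0x5E idx=22: raw=0x61007 flags P=1 W=1 U=1 S=0
  ✓ 0x611E6  — 4 lookups
#4 VA=0x3828300B0B5 (r,kernel):
  [0] read 0x33 idx=7: raw=0x63007 flags P=1 W=1 U=1 S=0
  [1] read 0x63 idx=10: raw=0x67007 flags P=1 W=1 U=1 S=0
  [2] read 0x67 idx=24: raw=0x69007 flags P=1 W=1 U=1 S=0
  [3] read 0x69 idx=11: raw=0x6A007 flags P=1 W=1 U=1 S=0
  ✓ 0x6A0B5  — 4 lookups

Entries read for #1: 4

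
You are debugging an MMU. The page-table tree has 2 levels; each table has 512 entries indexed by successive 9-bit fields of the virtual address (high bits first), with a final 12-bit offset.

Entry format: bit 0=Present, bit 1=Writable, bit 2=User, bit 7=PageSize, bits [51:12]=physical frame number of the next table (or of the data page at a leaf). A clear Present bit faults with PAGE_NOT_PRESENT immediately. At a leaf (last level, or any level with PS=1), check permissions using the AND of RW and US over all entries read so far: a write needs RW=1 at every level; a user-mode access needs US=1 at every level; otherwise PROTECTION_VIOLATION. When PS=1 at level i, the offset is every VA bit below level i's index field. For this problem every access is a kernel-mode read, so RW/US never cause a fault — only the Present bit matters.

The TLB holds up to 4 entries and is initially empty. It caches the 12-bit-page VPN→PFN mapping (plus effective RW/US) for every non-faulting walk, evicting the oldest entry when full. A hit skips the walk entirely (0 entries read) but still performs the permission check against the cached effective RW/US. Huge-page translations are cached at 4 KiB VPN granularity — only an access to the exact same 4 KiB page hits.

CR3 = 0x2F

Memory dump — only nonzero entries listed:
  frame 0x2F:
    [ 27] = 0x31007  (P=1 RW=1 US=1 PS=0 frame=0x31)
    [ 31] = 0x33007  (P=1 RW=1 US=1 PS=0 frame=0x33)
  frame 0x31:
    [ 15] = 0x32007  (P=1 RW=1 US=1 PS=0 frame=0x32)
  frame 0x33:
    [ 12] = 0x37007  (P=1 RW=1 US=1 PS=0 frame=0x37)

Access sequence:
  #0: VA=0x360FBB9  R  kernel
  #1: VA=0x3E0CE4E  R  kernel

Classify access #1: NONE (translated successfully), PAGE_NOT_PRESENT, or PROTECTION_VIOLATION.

Walk each access:
#0 VA=0x360FBB9 (r,kernel):
  lvl0: tbl 0x2F, slot 27 ⇒ 0x31007 (P1/RW1/US1/PS0)
  lvl1: tbl 0x31, slot 15 ⇒ 0x32007 (P1/RW1/US1/PS0)
  ⇒ phys 0x32BB9  [2 reads]
#1 VA=0x3E0CE4E (r,kernel):
  lvl0: tbl 0x2F, slot 31 ⇒ 0x33007 (P1/RW1/US1/PS0)
  lvl1: tbl 0x33, slot 12 ⇒ 0x37007 (P1/RW1/US1/PS0)
  ⇒ phys 0x37E4E  [2 reads]

Access #1 fault: NONE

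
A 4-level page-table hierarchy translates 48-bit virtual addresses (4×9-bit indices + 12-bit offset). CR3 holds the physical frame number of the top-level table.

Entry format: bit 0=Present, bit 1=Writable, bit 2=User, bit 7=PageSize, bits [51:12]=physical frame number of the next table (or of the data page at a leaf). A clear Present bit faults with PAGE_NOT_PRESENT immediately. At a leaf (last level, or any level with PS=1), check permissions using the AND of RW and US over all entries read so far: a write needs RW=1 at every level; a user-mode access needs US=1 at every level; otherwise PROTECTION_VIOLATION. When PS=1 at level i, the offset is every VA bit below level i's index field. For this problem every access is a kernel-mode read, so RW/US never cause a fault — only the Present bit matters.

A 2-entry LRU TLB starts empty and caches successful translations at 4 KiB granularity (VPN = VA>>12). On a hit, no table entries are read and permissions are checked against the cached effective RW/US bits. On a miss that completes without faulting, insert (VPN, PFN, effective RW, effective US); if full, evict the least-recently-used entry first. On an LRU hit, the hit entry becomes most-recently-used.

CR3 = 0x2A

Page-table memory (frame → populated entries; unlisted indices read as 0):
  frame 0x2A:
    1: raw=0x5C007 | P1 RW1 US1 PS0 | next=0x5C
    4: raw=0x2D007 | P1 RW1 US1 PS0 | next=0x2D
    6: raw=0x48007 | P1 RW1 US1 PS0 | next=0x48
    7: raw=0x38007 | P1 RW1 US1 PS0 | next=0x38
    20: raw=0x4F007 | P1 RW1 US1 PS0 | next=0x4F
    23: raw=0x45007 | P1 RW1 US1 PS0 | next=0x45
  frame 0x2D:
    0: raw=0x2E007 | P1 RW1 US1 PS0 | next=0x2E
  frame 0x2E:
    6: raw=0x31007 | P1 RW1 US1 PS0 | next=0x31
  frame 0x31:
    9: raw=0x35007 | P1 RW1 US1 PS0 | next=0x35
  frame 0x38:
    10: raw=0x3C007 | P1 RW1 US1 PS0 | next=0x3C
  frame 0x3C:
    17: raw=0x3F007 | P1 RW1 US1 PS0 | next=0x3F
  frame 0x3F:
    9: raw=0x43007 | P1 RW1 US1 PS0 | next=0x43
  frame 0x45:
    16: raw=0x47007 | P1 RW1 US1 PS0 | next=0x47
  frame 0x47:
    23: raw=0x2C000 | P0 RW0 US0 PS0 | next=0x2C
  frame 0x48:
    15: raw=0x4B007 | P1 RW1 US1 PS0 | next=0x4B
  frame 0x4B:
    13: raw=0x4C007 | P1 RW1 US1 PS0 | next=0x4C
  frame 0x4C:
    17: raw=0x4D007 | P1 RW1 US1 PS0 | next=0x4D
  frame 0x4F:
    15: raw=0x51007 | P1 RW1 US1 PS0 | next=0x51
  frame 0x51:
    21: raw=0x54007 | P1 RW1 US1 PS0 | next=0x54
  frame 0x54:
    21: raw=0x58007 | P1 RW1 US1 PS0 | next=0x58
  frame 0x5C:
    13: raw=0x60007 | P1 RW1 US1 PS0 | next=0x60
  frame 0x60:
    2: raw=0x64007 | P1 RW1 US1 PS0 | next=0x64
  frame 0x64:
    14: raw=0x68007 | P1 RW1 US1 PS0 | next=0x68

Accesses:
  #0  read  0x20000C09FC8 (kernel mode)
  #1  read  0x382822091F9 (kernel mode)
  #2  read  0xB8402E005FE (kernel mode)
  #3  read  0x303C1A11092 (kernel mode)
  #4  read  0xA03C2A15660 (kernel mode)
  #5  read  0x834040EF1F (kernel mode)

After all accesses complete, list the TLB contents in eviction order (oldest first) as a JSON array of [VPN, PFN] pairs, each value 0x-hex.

Walk each access:
#0 VA=0x20000C09FC8 (r,kernel):
  L0 @0x2A[4] → 0x2D007  P=1,RW=1,US=1,PS=0
  L1 @0x2D[0] → 0x2E007  P=1,RW=1,US=1,PS=0
  L2 @0x2E[6] → 0x31007  P=1,RW=1,US=1,PS=0
  L3 @0x31[9] → 0x35007  P=1,RW=1,US=1,PS=0
  ⇒ phys 0x35FC8  [4 reads]
#1 VA=0x382822091F9 (r,kernel):
  L0 @0x2A[7] → 0x38007  P=1,RW=1,US=1,PS=0
  L1 @0x38[10] → 0x3C007  P=1,RW=1,US=1,PS=0
  L2 @0x3C[17] → 0x3F007  P=1,RW=1,US=1,PS=0
  L3 @0x3F[9] → 0x43007  P=1,RW=1,US=1,PS=0
  ⇒ phys 0x431F9  [4 reads]
#2 VA=0xB8402E005FE (r,kernel):
  L0 @0x2A[23] → 0x45007  P=1,RW=1,US=1,PS=0
  L1 @0x45[16] → 0x47007  P=1,RW=1,US=1,PS=0
  L2 @0x47[23] → 0x2C000  P=0,RW=0,US=0,PS=0
  → PAGE_NOT_PRESENT  (3 entries read)
#3 VA=0x303C1A11092 (r,kernel):
  L0 @0x2A[6] → 0x48007  P=1,RW=1,US=1,PS=0
  L1 @0x48[15] → 0x4B007  P=1,RW=1,US=1,PS=0
  L2 @0x4B[13] → 0x4C007  P=1,RW=1,US=1,PS=0
  L3 @0x4C[17] → 0x4D007  P=1,RW=1,US=1,PS=0
  ⇒ phys 0x4D092  [4 reads]
#4 VA=0xA03C2A15660 (r,kernel):
  L0 @0x2A[20] → 0x4F007  P=1,RW=1,US=1,PS=0
  L1 @0x4F[15] → 0x51007  P=1,RW=1,US=1,PS=0
  L2 @0x51[21] → 0x54007  P=1,RW=1,US=1,PS=0
  L3 @0x54[21] → 0x58007  P=1,RW=1,US=1,PS=0
  ⇒ phys 0x58660  [4 reads]
#5 VA=0x834040EF1F (r,kernel):
  L0 @0x2A[1] → 0x5C007  P=1,RW=1,US=1,PS=0
  L1 @0x5C[13] → 0x60007  P=1,RW=1,US=1,PS=0
  L2 @0x60[2] → 0x64007  P=1,RW=1,US=1,PS=0
  L3 @0x64[14] → 0x68007  P=1,RW=1,US=1,PS=0
  ⇒ phys 0x68F1F  [4 reads]

TLB: [["0xA03C2A15", "0x58"], ["0x834040E", "0x68"]]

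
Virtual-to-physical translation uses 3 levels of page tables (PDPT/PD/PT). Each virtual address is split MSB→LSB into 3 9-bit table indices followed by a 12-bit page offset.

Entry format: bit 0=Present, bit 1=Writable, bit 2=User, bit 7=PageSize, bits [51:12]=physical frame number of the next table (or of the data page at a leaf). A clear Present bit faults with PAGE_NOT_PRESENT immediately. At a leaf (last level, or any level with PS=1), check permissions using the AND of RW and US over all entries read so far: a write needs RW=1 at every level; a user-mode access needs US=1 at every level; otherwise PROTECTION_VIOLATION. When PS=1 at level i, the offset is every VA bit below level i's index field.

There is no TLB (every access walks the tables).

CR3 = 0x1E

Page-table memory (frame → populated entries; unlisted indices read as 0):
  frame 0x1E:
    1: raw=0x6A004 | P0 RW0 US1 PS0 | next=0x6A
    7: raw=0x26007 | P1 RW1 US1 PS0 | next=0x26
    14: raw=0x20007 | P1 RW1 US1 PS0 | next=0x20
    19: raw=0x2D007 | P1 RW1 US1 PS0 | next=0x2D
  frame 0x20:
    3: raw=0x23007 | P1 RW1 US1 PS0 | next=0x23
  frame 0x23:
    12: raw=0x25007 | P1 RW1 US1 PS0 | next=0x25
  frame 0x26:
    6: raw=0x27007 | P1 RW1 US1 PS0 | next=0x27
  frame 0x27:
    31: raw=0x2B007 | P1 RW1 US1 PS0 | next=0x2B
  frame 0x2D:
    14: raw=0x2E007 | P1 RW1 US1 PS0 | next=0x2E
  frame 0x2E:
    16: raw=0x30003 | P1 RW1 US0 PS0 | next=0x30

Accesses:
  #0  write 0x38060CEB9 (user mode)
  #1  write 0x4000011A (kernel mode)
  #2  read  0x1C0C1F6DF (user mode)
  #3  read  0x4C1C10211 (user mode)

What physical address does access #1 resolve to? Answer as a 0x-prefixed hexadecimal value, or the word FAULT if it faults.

Walk each access:
#0 VA=0x38060CEB9 (w,user):
  lvl0: tbl 0x1E, slot 14 ⇒ 0x20007 (P1/RW1/US1/PS0)
  lvl1: tbl 0x20, slot 3 ⇒ 0x23007 (P1/RW1/US1/PS0)
  lvl2: tbl 0x23, slot 12 ⇒ 0x25007 (P1/RW1/US1/PS0)
  ⇒ phys 0x25EB9  [3 reads]
#1 VA=0x4000011A (w,kernel):
  lvl0: tbl 0x1E, slot 1 ⇒ 0x6A004 (P0/RW0/US1/PS0)
  → PAGE_NOT_PRESENT  (1 entries read)
#2 VA=0x1C0C1F6DF (r,user):
  lvl0: tbl 0x1E, slot 7 ⇒ 0x26007 (P1/RW1/US1/PS0)
  lvl1: tbl 0x26, slot 6 ⇒ 0x27007 (P1/RW1/US1/PS0)
  lvl2: tbl 0x27, slot 31 ⇒ 0x2B007 (P1/RW1/US1/PS0)
  ⇒ phys 0x2B6DF  [3 reads]
#3 VA=0x4C1C10211 (r,user):
  lvl0: tbl 0x1E, slot 19 ⇒ 0x2D007 (P1/RW1/US1/PS0)
  lvl1: tbl 0x2D, slot 14 ⇒ 0x2E007 (P1/RW1/US1/PS0)
  lvl2: tbl 0x2E, slot 16 ⇒ 0x30003 (P1/RW1/US0/PS0)
  → PROTECTION_VIOLATION  (3 entries read)

Access #1 PA: FAULT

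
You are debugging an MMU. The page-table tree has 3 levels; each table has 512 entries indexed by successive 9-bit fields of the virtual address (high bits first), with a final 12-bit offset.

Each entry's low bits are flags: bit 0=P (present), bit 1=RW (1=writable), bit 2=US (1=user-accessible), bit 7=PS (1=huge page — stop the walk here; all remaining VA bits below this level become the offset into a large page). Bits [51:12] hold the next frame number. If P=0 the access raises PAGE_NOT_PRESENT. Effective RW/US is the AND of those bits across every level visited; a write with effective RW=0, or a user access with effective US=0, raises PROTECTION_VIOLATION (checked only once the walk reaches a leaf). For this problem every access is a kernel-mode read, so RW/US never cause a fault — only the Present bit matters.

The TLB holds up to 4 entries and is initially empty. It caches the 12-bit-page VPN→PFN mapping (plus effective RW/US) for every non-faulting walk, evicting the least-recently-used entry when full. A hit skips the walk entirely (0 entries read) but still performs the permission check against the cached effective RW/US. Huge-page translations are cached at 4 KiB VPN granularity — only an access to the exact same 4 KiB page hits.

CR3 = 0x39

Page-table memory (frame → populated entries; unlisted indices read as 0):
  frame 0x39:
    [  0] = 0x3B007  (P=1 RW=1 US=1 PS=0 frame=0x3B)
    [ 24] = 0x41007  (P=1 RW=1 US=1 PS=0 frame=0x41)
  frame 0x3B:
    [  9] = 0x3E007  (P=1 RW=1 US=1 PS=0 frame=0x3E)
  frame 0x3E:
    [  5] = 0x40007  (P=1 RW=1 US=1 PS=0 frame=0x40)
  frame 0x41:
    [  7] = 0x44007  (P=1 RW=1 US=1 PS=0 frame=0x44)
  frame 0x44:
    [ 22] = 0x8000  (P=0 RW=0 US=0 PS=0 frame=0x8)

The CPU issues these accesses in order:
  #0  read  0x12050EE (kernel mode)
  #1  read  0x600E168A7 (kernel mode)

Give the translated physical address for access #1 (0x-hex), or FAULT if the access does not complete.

Per-access translation:
#0 VA=0x12050EE (r,kernel):
  [0] read 0x39 idx=0: raw=0x3B007 flags P=1 W=1 U=1 S=0
  [1] read 0x3B idx=9: raw=0x3E007 flags P=1 W=1 U=1 S=0
  [2] read 0x3E idx=5: raw=0x40007 flags P=1 W=1 U=1 S=0
  ✓ 0x400EE  — 3 lookups
#1 VA=0x600E168A7 (r,kernel):
  [0] read 0x39 idx=24: raw=0x41007 flags P=1 W=1 U=1 S=0
  [1] read 0x41 idx=7: raw=0x44007 flags P=1 W=1 U=1 S=0
  [2] read 0x44 idx=22: raw=0x8000 flags P=0 W=0 U=0 S=0
  → PAGE_NOT_PRESENT  (3 entries read)

Access #1 PA: FAULT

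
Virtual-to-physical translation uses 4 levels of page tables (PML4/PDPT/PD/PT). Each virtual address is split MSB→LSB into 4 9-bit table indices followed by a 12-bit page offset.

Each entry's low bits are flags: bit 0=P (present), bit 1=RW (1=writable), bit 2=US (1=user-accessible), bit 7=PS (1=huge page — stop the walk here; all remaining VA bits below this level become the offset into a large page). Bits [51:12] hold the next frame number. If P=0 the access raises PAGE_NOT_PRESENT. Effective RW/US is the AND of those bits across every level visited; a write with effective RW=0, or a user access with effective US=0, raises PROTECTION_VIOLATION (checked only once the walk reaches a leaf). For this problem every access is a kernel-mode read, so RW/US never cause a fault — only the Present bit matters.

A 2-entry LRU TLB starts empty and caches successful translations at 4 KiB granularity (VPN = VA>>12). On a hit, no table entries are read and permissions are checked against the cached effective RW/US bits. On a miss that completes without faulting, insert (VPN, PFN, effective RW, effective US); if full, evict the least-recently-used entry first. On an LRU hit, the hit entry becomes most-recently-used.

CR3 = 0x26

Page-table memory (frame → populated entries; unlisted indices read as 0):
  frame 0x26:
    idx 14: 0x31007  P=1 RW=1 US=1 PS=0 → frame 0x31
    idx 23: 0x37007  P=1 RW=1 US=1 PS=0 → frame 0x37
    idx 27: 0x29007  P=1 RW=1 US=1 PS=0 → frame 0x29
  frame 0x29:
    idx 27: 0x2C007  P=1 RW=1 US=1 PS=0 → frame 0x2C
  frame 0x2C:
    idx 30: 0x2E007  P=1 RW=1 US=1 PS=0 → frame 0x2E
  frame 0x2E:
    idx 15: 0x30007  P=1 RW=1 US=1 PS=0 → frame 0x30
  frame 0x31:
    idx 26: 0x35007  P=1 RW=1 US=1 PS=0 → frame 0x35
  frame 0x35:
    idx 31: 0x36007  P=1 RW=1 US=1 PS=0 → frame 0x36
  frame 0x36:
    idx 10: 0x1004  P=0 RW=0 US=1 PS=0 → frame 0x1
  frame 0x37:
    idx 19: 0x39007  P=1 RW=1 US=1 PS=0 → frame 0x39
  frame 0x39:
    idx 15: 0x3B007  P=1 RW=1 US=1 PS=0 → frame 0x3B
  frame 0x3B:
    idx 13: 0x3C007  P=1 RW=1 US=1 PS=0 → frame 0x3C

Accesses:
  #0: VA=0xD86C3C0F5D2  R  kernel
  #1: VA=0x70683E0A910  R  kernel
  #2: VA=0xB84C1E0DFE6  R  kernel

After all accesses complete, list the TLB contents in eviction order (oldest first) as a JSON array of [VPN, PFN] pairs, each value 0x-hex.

Per-access translation:
#0 VA=0xD86C3C0F5D2 (r,kernel):
  L0 @0x26[27] → 0x29007  P=1,RW=1,US=1,PS=0
  L1 @0x29[27] → 0x2C007  P=1,RW=1,US=1,PS=0
  L2 @0x2C[30] → 0x2E007  P=1,RW=1,US=1,PS=0
  L3 @0x2E[15] → 0x30007  P=1,RW=1,US=1,PS=0
  → PA=0x305D2  (4 entries read)
#1 VA=0x70683E0A910 (r,kernel):
  L0 @0x26[14] → 0x31007  P=1,RW=1,US=1,PS=0
  L1 @0x31[26] → 0x35007  P=1,RW=1,US=1,PS=0
  L2 @0x35[31] → 0x36007  P=1,RW=1,US=1,PS=0
  L3 @0x36[10] → 0x1004  P=0,RW=0,US=1,PS=0
  ⇒ fault: PAGE_NOT_PRESENT  — 4 lookups
#2 VA=0xB84C1E0DFE6 (r,kernel):
  L0 @0x26[23] → 0x37007  P=1,RW=1,US=1,PS=0
  L1 @0x37[19] → 0x39007  P=1,RW=1,US=1,PS=0
  L2 @0x39[15] → 0x3B007  P=1,RW=1,US=1,PS=0
  L3 @0x3B[13] → 0x3C007  P=1,RW=1,US=1,PS=0
  → PA=0x3CFE6  (4 entries read)

TLB: [["0xD86C3C0F", "0x30"], ["0xB84C1E0D", "0x3C"]]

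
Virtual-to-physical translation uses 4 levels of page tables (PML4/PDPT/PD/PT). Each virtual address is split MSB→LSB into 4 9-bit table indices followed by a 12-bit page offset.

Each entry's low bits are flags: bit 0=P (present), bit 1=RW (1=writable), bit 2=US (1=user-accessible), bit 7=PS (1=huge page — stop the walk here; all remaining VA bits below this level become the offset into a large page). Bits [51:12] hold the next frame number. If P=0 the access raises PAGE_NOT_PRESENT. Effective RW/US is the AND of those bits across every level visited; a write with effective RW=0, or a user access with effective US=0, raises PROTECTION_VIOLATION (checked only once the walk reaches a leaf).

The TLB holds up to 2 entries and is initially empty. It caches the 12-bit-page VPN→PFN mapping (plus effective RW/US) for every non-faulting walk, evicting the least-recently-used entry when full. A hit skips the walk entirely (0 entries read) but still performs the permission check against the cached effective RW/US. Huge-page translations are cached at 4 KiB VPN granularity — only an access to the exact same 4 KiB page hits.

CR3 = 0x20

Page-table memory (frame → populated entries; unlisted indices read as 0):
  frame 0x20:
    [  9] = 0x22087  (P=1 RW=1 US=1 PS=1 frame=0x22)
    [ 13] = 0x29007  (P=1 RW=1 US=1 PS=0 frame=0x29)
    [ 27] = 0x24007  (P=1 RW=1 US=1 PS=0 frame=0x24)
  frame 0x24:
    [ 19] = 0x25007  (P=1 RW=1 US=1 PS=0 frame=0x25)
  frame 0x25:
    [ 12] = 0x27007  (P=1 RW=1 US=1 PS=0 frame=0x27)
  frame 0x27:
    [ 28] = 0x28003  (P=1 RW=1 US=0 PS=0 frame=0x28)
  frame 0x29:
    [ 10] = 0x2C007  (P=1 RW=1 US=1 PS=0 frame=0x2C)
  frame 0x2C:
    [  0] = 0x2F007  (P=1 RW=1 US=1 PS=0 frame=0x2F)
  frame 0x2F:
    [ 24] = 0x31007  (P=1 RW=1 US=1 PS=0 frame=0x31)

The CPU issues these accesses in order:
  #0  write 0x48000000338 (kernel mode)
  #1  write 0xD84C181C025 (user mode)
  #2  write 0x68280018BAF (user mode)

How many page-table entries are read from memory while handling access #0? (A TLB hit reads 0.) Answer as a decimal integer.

Trace:
#0 VA=0x48000000338 (w,kernel):
  [0] read 0x20 idx=9: raw=0x22087 flags P=1 W=1 U=1 S=1
  → PA=0x22338 (huge @L0)  (1 entries read)
#1 VA=0xD84C181C025 (w,user):
  [0] read 0x20 idx=27: raw=0x24007 flags P=1 W=1 U=1 S=0
  [1] read 0x24 idx=19: raw=0x25007 flags P=1 W=1 U=1 S=0
  [2] read 0x25 idx=12: raw=0x27007 flags P=1 W=1 U=1 S=0
  [3] read 0x27 idx=28: raw=0x28003 flags P=1 W=1 U=0 S=0
  ⇒ fault: PROTECTION_VIOLATION  — 4 lookups
#2 VA=0x68280018BAF (w,user):
  [0] read 0x20 idx=13: raw=0x29007 flags P=1 W=1 U=1 S=0
  [1] read 0x29 idx=10: raw=0x2C007 flags P=1 W=1 U=1 S=0
  [2] read 0x2C idx=0: raw=0x2F007 flags P=1 W=1 U=1 S=0
  [3] read 0x2F idx=24: raw=0x31007 flags P=1 W=1 U=1 S=0
  → PA=0x31BAF  (4 entries read)

Entries read for #0: 1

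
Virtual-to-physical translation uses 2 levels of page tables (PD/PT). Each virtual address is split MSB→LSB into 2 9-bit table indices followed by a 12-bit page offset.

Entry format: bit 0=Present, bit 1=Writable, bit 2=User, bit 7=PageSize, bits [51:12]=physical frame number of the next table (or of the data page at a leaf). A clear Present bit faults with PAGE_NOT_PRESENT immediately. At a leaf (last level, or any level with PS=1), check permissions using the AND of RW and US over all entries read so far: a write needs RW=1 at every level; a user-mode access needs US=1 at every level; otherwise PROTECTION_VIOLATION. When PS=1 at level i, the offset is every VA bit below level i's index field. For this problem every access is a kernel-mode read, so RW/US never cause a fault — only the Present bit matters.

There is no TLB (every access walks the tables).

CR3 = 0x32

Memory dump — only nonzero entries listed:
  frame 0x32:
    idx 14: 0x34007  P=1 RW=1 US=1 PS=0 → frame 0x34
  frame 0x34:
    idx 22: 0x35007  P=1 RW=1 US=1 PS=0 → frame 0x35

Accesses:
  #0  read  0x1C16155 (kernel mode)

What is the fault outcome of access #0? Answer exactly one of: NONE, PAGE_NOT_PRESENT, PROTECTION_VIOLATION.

Per-access translation:
#0 VA=0x1C16155 (r,kernel):
  L0 @0x32[14] → 0x34007  P=1,RW=1,US=1,PS=0
  L1 @0x34[22] → 0x35007  P=1,RW=1,US=1,PS=0
  ⇒ phys 0x35155  [2 reads]

Access #0 fault: NONE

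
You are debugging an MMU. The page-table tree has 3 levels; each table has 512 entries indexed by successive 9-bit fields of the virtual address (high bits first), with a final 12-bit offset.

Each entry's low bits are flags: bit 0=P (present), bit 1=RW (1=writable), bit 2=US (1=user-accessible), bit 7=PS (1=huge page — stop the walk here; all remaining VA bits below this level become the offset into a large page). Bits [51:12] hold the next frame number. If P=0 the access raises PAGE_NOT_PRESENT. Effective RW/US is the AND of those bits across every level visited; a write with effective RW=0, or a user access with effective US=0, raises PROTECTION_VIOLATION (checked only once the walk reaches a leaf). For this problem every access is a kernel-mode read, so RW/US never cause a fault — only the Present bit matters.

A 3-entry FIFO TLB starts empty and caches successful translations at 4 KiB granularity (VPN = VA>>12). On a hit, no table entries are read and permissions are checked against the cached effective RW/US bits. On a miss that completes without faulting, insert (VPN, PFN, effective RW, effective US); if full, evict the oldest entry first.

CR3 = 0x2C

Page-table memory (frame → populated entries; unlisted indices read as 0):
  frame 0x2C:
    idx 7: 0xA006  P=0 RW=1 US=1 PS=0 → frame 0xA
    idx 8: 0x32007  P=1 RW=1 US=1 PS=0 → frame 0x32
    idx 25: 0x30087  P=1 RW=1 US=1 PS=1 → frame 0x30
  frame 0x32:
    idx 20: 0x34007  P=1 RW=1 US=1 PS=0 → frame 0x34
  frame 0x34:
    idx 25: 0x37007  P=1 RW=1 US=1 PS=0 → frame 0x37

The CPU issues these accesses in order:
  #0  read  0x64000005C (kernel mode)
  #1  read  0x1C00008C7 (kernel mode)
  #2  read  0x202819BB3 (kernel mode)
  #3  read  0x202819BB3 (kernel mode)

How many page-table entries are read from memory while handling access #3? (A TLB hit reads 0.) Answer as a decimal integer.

Per-access translation:
#0 VA=0x64000005C (r,kernel):
  L0: frame=0x2C idx=25 entry=0x30087 [P=1 RW=1 US=1 PS=1]
  ⇒ phys 0x3005C (huge @L0)  [1 reads]
#1 VA=0x1C00008C7 (r,kernel):
  L0: frame=0x2C idx=7 entry=0xA006 [P=0 RW=1 US=1 PS=0]
  ✗ PAGE_NOT_PRESENT  [1 reads]
#2 VA=0x202819BB3 (r,kernel):
  L0: frame=0x2C idx=8 entry=0x32007 [P=1 RW=1 US=1 PS=0]
  L1: frame=0x32 idx=20 entry=0x34007 [P=1 RW=1 US=1 PS=0]
  L2: frame=0x34 idx=25 entry=0x37007 [P=1 RW=1 US=1 PS=0]
  ⇒ phys 0x37BB3  [3 reads]
#3 VA=0x202819BB3 (r,kernel):
  TLB hit vpn=0x202819 → PA=0x37BB3

Entries read for #3: 0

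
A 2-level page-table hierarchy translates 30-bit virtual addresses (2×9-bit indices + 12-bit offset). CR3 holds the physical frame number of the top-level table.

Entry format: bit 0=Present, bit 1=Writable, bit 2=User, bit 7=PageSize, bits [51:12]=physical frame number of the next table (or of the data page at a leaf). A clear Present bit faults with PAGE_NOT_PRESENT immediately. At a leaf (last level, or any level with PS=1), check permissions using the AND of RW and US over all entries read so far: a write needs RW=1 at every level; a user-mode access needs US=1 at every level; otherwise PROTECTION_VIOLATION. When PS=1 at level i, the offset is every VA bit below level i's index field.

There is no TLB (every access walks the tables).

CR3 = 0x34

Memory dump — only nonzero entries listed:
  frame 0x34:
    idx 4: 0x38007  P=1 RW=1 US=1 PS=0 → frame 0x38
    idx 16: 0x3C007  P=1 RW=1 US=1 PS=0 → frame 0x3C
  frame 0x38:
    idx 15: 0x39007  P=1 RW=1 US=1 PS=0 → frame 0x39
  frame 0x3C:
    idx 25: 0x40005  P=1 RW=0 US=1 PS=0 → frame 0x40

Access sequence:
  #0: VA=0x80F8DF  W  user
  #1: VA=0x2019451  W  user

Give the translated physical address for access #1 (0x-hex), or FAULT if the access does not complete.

Trace:
#0 VA=0x80F8DF (w,user):
  L0: frame=0x34 idx=4 entry=0x38007 [P=1 RW=1 US=1 PS=0]
  L1: frame=0x38 idx=15 entry=0x39007 [P=1 RW=1 US=1 PS=0]
  ⇒ phys 0x398DF  [2 reads]
#1 VA=0x2019451 (w,user):
  L0: frame=0x34 idx=16 entry=0x3C007 [P=1 RW=1 US=1 PS=0]
  L1: frame=0x3C idx=25 entry=0x40005 [P=1 RW=0 US=1 PS=0]
  ✗ PROTECTION_VIOLATION  [2 reads]

Access #1 PA: FAULT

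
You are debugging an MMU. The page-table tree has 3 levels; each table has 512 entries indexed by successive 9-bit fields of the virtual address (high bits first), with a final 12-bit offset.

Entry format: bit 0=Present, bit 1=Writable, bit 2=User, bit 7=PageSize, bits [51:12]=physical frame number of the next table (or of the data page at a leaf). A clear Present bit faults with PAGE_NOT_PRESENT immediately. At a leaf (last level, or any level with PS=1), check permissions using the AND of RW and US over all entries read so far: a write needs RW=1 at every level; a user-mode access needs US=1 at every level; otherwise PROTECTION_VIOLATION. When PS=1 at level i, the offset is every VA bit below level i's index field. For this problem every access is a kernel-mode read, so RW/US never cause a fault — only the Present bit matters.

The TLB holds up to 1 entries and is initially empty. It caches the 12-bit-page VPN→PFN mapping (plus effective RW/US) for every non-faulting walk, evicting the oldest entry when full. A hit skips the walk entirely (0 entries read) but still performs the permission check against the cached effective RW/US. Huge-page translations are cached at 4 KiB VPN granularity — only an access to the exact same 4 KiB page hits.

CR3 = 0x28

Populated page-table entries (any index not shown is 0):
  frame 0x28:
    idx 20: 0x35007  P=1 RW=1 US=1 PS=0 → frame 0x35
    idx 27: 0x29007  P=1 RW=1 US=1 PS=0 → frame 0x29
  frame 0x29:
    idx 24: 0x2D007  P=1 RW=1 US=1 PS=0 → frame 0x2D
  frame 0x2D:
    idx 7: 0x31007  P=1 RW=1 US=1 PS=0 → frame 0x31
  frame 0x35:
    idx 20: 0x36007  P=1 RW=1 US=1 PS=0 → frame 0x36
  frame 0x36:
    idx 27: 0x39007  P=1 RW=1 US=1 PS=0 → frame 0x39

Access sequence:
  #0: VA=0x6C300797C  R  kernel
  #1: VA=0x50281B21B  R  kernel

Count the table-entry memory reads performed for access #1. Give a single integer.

Per-access translation:
#0 VA=0x6C300797C (r,kernel):
  L0: frame=0x28 idx=27 entry=0x29007 [P=1 RW=1 US=1 PS=0]
  L1: frame=0x29 idx=24 entry=0x2D007 [P=1 RW=1 US=1 PS=0]
  L2: frame=0x2D idx=7 entry=0x31007 [P=1 RW=1 US=1 PS=0]
  ⇒ phys 0x3197C  [3 reads]
#1 VA=0x50281B21B (r,kernel):
  L0: frame=0x28 idx=20 entry=0x35007 [P=1 RW=1 US=1 PS=0]
  L1: frame=0x35 idx=20 entry=0x36007 [P=1 RW=1 US=1 PS=0]
  L2: frame=0x36 idx=27 entry=0x39007 [P=1 RW=1 US=1 PS=0]
  ⇒ phys 0x3921B  [3 reads]

Entries read for #1: 3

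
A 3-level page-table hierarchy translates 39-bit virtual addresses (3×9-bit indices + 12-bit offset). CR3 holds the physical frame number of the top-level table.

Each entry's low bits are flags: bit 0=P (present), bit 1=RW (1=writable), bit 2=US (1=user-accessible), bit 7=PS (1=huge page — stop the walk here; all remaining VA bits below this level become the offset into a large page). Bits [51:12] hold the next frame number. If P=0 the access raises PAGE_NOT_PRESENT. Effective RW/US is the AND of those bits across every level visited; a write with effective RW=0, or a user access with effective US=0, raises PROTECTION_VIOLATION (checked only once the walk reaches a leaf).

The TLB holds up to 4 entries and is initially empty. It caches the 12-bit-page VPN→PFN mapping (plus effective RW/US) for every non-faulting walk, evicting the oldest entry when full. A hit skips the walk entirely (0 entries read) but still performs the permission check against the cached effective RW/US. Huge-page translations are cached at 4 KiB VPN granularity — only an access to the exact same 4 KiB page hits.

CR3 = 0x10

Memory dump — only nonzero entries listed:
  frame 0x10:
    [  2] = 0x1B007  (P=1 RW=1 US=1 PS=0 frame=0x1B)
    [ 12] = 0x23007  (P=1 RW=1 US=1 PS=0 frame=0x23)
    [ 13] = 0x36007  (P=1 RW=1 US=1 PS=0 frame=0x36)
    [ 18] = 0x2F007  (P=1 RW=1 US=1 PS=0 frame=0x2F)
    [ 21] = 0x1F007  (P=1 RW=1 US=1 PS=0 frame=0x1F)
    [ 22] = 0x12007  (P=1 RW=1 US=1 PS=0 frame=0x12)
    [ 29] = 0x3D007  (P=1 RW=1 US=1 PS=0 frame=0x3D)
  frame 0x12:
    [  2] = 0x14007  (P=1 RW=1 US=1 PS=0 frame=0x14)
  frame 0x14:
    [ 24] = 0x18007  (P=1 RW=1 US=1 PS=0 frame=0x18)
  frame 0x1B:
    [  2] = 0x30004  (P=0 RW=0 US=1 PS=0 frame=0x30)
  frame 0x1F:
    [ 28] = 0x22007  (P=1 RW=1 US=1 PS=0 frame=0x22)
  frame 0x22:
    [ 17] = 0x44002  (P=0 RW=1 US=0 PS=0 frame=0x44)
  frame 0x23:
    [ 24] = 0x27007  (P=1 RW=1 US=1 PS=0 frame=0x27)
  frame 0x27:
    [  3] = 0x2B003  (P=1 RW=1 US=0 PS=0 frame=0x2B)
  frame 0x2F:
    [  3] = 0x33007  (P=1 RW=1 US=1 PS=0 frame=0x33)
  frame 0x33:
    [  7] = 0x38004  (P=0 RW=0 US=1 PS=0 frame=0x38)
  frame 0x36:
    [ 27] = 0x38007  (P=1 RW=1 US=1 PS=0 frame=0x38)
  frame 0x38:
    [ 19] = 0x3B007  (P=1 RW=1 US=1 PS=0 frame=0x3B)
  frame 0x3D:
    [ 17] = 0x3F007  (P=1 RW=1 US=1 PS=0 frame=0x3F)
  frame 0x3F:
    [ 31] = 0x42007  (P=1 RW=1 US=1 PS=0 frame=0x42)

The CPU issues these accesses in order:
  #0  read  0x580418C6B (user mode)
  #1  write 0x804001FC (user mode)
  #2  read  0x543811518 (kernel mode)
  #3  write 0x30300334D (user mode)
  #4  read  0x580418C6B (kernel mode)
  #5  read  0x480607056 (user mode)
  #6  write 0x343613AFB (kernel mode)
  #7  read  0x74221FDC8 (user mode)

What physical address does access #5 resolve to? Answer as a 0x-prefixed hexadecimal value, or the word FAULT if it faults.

Per-access translation:
#0 VA=0x580418C6B (r,user):
  L0 @0x10[22] → 0x12007  P=1,RW=1,US=1,PS=0
  L1 @0x12[2] → 0x14007  P=1,RW=1,US=1,PS=0
  L2 @0x14[24] → 0x18007  P=1,RW=1,US=1,PS=0
  ✓ 0x18C6B  — 3 lookups
#1 VA=0x804001FC (w,user):
  L0 @0x10[2] → 0x1B007  P=1,RW=1,US=1,PS=0
  L1 @0x1B[2] → 0x30004  P=0,RW=0,US=1,PS=0
  ✗ PAGE_NOT_PRESENT  [2 reads]
#2 VA=0x543811518 (r,kernel):
  L0 @0x10[21] → 0x1F007  P=1,RW=1,US=1,PS=0
  L1 @0x1F[28] → 0x22007  P=1,RW=1,US=1,PS=0
  L2 @0x22[17] → 0x44002  P=0,RW=1,US=0,PS=0
  ✗ PAGE_NOT_PRESENT  [3 reads]
#3 VA=0x30300334D (w,user):
  L0 @0x10[12] → 0x23007  P=1,RW=1,US=1,PS=0
  L1 @0x23[24] → 0x27007  P=1,RW=1,US=1,PS=0
  L2 @0x27[3] → 0x2B003  P=1,RW=1,US=0,PS=0
  ✗ PROTECTION_VIOLATION  [3 reads]
#4 VA=0x580418C6B (r,kernel):
  TLB hit vpn=0x580418 → PA=0x18C6B
#5 VA=0x480607056 (r,user):
  L0 @0x10[18] → 0x2F007  P=1,RW=1,US=1,PS=0
  L1 @0x2F[3] → 0x33007  P=1,RW=1,US=1,PS=0
  L2 @0x33[7] → 0x38004  P=0,RW=0,US=1,PS=0
  ✗ PAGE_NOT_PRESENT  [3 reads]
#6 VA=0x343613AFB (w,kernel):
  L0 @0x10[13] → 0x36007  P=1,RW=1,US=1,PS=0
  L1 @0x36[27] → 0x38007  P=1,RW=1,US=1,PS=0
  L2 @0x38[19] → 0x3B007  P=1,RW=1,US=1,PS=0
  ✓ 0x3BAFB  — 3 lookups
#7 VA=0x74221FDC8 (r,user):
  L0 @0x10[29] → 0x3D007  P=1,RW=1,US=1,PS=0
  L1 @0x3D[17] → 0x3F007  P=1,RW=1,US=1,PS=0
  L2 @0x3F[31] → 0x42007  P=1,RW=1,US=1,PS=0
  ✓ 0x42DC8  — 3 lookups

Access #5 PA: FAULT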